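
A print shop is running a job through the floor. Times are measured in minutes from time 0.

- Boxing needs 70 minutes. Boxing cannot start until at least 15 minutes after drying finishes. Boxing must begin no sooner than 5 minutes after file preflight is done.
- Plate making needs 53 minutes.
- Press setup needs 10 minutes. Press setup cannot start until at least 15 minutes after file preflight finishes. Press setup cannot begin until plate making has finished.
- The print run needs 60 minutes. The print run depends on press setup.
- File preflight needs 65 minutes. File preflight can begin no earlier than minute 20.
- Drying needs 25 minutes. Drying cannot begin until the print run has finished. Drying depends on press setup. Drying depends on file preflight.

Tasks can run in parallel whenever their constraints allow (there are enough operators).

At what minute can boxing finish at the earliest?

Nothing blocks plate making, so it runs from minute 0 to minute 53.
After its own release at minute 20, file preflight can start at minute 20 and finishes at minute 85.
Press setup cannot start until file preflight (finishes minute 85, plus 15-minute gap → minute 100); plate making (finishes minute 53). The controlling bound is minute 100, so press setup finishes at 100 + 10 = minute 110.
After press setup (finishes minute 110), the print run can start at minute 110 and finishes at minute 170.
For drying: the print run (finishes minute 170); press setup (finishes minute 110); file preflight (finishes minute 85). Taking the maximum gives a start of minute 170, and it finishes at 170 + 25 = minute 195.
Boxing has to wait for drying (finishes minute 195, plus 15-minute gap → minute 210); file preflight (finishes minute 85, plus 5-minute gap → minute 90). The latest of these is minute 210, so boxing runs minute 210 to 210 + 70 = minute 280.

280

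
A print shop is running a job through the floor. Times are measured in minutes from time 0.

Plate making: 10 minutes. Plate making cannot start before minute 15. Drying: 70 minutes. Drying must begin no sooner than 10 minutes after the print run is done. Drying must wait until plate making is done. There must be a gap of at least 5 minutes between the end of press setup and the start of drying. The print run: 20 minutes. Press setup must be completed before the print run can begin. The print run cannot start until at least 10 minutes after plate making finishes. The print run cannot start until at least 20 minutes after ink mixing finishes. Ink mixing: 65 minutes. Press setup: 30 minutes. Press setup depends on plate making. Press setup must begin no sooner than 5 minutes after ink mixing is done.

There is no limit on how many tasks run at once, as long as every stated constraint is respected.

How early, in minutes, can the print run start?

100

Ink mixing can start immediately at minute 0; it finishes at minute 65.
Plate making cannot begin until its own release at minute 15. It runs from minute 15 to 15 + 10 = minute 25.
Press setup cannot start until plate making (finishes minute 25); ink mixing (finishes minute 65, plus 5-minute gap → minute 70). The controlling bound is minute 70, so press setup finishes at 70 + 30 = minute 100.
The print run waits on press setup (finishes minute 100); plate making (finishes minute 25, plus 10-minute gap → minute 35); ink mixing (finishes minute 65, plus 20-minute gap → minute 85). The latest of these is minute 100, which is the earliest the print run can start.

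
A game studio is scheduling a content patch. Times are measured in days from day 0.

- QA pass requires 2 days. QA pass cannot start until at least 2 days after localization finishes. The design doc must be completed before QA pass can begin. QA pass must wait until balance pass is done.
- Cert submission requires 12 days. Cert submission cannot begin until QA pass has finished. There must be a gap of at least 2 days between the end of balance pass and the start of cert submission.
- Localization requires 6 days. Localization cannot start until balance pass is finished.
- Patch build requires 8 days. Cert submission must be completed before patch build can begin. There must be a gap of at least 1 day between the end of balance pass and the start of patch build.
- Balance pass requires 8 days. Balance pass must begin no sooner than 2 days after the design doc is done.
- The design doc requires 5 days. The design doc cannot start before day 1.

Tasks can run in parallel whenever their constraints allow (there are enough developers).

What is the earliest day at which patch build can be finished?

The design doc cannot begin until its own release at day 1. It runs from day 1 to 1 + 5 = day 6.
Balance pass cannot begin until the design doc (finishes day 6, plus 2-day gap → day 8). It runs from day 8 to 8 + 8 = day 16.
Localization waits on balance pass (finishes day 16), so it starts at day 16 and finishes at 16 + 6 = day 22.
QA pass has to wait for localization (finishes day 22, plus 2-day gap → day 24); the design doc (finishes day 6); balance pass (finishes day 16). The latest of these is day 24, so QA pass runs day 24 to 24 + 2 = day 26.
For cert submission: QA pass (finishes day 26); balance pass (finishes day 16, plus 2-day gap → day 18). Taking the maximum gives a start of day 26, and it finishes at 26 + 12 = day 38.
Patch build cannot start until cert submission (finishes day 38); balance pass (finishes day 16, plus 1-day gap → day 17). The controlling bound is day 38, so patch build finishes at 38 + 8 = day 46.

46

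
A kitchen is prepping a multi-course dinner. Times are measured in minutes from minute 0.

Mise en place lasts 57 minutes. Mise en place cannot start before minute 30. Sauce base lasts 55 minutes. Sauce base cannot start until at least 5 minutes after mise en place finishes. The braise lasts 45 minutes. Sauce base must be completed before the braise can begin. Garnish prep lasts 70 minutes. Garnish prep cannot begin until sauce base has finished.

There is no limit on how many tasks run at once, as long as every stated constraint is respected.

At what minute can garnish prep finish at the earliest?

217

Mise en place cannot begin until its own release at minute 30. It runs from minute 30 to 30 + 57 = minute 87.
After mise en place (finishes minute 87, plus 5-minute gap → minute 92), sauce base can start at minute 92 and finishes at minute 147.
After sauce base (finishes minute 147), garnish prep can start at minute 147 and finishes at minute 217.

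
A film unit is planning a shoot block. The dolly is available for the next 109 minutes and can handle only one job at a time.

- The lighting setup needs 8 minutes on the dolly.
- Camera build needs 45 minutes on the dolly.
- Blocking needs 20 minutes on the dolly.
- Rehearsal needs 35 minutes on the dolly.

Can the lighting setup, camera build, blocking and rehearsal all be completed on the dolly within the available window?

Yes

Running back to back, the jobs need 8 + 45 + 20 + 35 = 108 minutes on the dolly.
Since 108 ≤ 109, they fit within the window.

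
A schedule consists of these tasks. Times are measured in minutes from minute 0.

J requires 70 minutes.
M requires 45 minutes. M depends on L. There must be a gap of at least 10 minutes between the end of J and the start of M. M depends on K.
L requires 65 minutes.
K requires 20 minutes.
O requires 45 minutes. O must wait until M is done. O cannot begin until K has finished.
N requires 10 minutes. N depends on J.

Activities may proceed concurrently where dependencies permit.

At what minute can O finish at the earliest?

Nothing blocks L, so it runs from minute 0 to minute 65.
Nothing blocks K, so it runs from minute 0 to minute 20.
Nothing blocks J, so it runs from minute 0 to minute 70.
For M: L (finishes minute 65); J (finishes minute 70, plus 10-minute gap → minute 80); K (finishes minute 20). Taking the maximum gives a start of minute 80, and it finishes at 80 + 45 = minute 125.
O has to wait for M (finishes minute 125); K (finishes minute 20). The latest of these is minute 125, so O runs minute 125 to 125 + 45 = minute 170.

170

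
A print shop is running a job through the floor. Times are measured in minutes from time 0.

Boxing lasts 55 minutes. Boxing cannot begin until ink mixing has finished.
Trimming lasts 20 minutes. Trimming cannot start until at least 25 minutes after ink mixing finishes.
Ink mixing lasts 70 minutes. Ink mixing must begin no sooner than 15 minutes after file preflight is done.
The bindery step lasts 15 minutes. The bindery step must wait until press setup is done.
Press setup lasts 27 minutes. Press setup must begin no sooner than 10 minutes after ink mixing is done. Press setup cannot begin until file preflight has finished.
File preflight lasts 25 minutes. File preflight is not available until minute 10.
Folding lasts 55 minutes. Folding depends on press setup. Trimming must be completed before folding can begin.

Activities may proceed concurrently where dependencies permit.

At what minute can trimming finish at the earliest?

165

File preflight cannot begin until its own release at minute 10. It runs from minute 10 to 10 + 25 = minute 35.
Ink mixing cannot begin until file preflight (finishes minute 35, plus 15-minute gap → minute 50). It runs from minute 50 to 50 + 70 = minute 120.
Trimming cannot begin until ink mixing (finishes minute 120, plus 25-minute gap → minute 145). It runs from minute 145 to 145 + 20 = minute 165.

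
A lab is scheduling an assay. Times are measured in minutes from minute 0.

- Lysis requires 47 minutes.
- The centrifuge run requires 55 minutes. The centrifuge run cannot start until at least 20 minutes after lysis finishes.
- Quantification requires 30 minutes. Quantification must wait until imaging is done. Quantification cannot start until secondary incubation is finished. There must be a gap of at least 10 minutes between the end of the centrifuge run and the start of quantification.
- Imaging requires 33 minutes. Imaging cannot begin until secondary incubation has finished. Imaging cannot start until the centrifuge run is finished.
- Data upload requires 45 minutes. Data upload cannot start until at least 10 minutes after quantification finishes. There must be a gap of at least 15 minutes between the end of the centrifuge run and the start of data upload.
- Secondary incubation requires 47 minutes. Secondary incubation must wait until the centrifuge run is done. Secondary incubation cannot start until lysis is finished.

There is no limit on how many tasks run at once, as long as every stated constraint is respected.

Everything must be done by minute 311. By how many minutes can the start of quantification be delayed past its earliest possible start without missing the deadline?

24

Lysis has no prerequisites, so it starts at minute 0 and finishes at minute 47.
The centrifuge run waits on lysis (finishes minute 47, plus 20-minute gap → minute 67), so it starts at minute 67 and finishes at 67 + 55 = minute 122.
Secondary incubation has to wait for the centrifuge run (finishes minute 122); lysis (finishes minute 47). The latest of these is minute 122, so secondary incubation runs minute 122 to 122 + 47 = minute 169.
Imaging cannot start until secondary incubation (finishes minute 169); the centrifuge run (finishes minute 122). The controlling bound is minute 169, so imaging finishes at 169 + 33 = minute 202.
Quantification needs all of imaging (finishes minute 202); secondary incubation (finishes minute 169); the centrifuge run (finishes minute 122, plus 10-minute gap → minute 132). That puts its earliest start at minute 202; it finishes at 202 + 30 = minute 232.

Working backward from the deadline:
Data upload must finish by minute 311; it takes 45 minutes, so it must start by 311 − 45 = minute 266.
Since data upload (must start by minute 266, minus 10-minute gap → minute 256) depends on it, quantification must finish by minute 256. Backing off its 30-minute duration gives a latest start of minute 226.
So quantification can start as early as minute 202 and as late as minute 226, giving 226 − 202 = 24 minutes of slack.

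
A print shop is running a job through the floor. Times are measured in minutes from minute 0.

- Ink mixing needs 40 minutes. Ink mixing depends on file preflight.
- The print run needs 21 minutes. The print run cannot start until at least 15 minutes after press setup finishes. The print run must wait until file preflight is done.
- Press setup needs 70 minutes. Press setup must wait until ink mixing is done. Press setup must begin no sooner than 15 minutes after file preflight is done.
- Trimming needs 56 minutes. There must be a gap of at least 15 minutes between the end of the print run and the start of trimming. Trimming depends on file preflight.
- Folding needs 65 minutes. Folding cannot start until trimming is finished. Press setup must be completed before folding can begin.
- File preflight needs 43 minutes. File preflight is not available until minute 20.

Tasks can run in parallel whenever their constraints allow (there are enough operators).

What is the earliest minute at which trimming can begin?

After its own release at minute 20, file preflight can start at minute 20 and finishes at minute 63.
After file preflight (finishes minute 63), ink mixing can start at minute 63 and finishes at minute 103.
For press setup: ink mixing (finishes minute 103); file preflight (finishes minute 63, plus 15-minute gap → minute 78). Taking the maximum gives a start of minute 103, and it finishes at 103 + 70 = minute 173.
The print run cannot start until press setup (finishes minute 173, plus 15-minute gap → minute 188); file preflight (finishes minute 63). The controlling bound is minute 188, so the print run finishes at 188 + 21 = minute 209.
Trimming waits on the print run (finishes minute 209, plus 15-minute gap → minute 224); file preflight (finishes minute 63). The latest of these is minute 224, which is the earliest trimming can start.

224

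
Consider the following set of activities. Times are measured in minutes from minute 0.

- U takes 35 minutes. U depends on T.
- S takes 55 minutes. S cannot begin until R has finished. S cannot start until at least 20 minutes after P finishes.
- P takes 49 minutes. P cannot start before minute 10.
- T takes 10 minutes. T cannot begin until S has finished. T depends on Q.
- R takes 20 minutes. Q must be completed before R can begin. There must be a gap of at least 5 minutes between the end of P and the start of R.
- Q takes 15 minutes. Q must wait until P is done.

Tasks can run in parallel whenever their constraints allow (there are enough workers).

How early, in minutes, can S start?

94

After its own release at minute 10, P can start at minute 10 and finishes at minute 59.
Q cannot begin until P (finishes minute 59). It runs from minute 59 to 59 + 15 = minute 74.
For R: Q (finishes minute 74); P (finishes minute 59, plus 5-minute gap → minute 64). Taking the maximum gives a start of minute 74, and it finishes at 74 + 20 = minute 94.
S waits on R (finishes minute 94); P (finishes minute 59, plus 20-minute gap → minute 79). The latest of these is minute 94, which is the earliest S can start.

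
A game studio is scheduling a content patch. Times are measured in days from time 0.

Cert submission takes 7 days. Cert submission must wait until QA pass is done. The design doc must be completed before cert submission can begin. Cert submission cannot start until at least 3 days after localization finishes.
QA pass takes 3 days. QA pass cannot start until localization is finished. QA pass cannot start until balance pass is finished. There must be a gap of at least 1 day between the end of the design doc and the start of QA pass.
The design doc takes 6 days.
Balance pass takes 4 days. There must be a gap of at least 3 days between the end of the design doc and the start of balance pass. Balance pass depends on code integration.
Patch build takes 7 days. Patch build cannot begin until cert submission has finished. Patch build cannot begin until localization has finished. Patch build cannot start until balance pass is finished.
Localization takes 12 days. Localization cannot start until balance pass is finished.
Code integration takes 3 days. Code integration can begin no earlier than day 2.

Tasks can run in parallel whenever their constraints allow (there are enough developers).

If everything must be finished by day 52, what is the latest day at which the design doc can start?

10

Patch build must finish by day 52; it takes 7 days, so it must start by 52 − 7 = day 45.
Since patch build (must start by day 45) depends on it, cert submission must finish by day 45. Backing off its 7-day duration gives a latest start of day 38.
Since cert submission (must start by day 38) depends on it, QA pass must finish by day 38. Backing off its 3-day duration gives a latest start of day 35.
Localization feeds QA pass (must start by day 35); cert submission (must start by day 38, minus 3-day gap → day 35); patch build (must start by day 45). Taking the minimum, localization must finish by day 35 and start by 35 − 12 = day 23.
Balance pass feeds localization (must start by day 23); QA pass (must start by day 35); patch build (must start by day 45). Taking the minimum, balance pass must finish by day 23 and start by 23 − 4 = day 19.
The design doc has several dependents: balance pass (must start by day 19, minus 3-day gap → day 16); QA pass (must start by day 35, minus 1-day gap → day 34); cert submission (must start by day 38). The earliest of those limits is day 16, so the design doc must start by 16 − 6 = day 10.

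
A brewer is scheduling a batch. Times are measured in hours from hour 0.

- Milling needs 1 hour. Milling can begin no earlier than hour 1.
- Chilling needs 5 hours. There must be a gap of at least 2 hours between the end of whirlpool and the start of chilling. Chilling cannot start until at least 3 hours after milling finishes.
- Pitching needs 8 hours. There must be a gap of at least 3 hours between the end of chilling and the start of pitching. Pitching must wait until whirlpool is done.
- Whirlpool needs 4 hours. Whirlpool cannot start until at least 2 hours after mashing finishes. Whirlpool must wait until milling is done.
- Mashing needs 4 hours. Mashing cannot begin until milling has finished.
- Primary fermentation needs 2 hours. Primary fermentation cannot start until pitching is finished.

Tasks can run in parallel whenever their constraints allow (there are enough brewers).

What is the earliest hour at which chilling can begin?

14

After its own release at hour 1, milling can start at hour 1 and finishes at hour 2.
After milling (finishes hour 2), mashing can start at hour 2 and finishes at hour 6.
Whirlpool needs all of mashing (finishes hour 6, plus 2-hour gap → hour 8); milling (finishes hour 2). That puts its earliest start at hour 8; it finishes at 8 + 4 = hour 12.
Chilling waits on whirlpool (finishes hour 12, plus 2-hour gap → hour 14); milling (finishes hour 2, plus 3-hour gap → hour 5). The latest of these is hour 14, which is the earliest chilling can start.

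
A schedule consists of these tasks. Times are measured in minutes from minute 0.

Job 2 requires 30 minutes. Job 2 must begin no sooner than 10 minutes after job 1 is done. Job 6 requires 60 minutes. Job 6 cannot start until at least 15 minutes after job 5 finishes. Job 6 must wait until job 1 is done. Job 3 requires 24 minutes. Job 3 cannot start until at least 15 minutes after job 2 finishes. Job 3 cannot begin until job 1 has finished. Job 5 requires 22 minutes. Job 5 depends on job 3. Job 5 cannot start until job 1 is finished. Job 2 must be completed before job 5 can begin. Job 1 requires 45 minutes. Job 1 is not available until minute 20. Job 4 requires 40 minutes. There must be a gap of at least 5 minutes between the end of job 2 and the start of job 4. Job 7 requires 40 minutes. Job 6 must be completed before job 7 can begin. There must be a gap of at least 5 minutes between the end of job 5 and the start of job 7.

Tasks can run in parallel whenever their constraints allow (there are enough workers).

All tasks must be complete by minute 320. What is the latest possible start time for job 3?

Nothing follows job 7; the deadline of minute 320 is its only limit. It must start by 320 − 40 = minute 280.
Since job 7 (must start by minute 280) depends on it, job 6 must finish by minute 280. Backing off its 60-minute duration gives a latest start of minute 220.
Job 5 has several dependents: job 6 (must start by minute 220, minus 15-minute gap → minute 205); job 7 (must start by minute 280, minus 5-minute gap → minute 275). The earliest of those limits is minute 205, so job 5 must start by 205 − 22 = minute 183.
Job 3 feeds into job 5 (must start by minute 183); so job 3 must finish by minute 183 and therefore start by minute 159.

159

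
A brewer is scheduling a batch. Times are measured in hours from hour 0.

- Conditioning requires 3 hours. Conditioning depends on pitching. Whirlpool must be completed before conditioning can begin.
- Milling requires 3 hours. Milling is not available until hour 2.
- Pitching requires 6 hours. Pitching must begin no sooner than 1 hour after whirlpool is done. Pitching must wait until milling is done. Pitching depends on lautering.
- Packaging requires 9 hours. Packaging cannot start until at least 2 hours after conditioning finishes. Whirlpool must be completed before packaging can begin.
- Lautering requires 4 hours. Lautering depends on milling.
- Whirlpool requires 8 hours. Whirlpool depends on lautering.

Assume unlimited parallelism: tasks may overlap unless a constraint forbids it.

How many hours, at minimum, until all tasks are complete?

Milling waits on its own release at hour 2, so it starts at hour 2 and finishes at 2 + 3 = hour 5.
After milling (finishes hour 5), lautering can start at hour 5 and finishes at hour 9.
Whirlpool waits on lautering (finishes hour 9), so it starts at hour 9 and finishes at 9 + 8 = hour 17.
Pitching cannot start until whirlpool (finishes hour 17, plus 1-hour gap → hour 18); milling (finishes hour 5); lautering (finishes hour 9). The controlling bound is hour 18, so pitching finishes at 18 + 6 = hour 24.
Conditioning needs all of pitching (finishes hour 24); whirlpool (finishes hour 17). That puts its earliest start at hour 24; it finishes at 24 + 3 = hour 27.
For packaging: conditioning (finishes hour 27, plus 2-hour gap → hour 29); whirlpool (finishes hour 17). Taking the maximum gives a start of hour 29, and it finishes at 29 + 9 = hour 38.
All tasks are finished once the last one completes. Finish times: Milling at 5, Lautering at 9, Whirlpool at 17, Pitching at 24, Conditioning at 27, Packaging at 38. The latest is hour 38.

38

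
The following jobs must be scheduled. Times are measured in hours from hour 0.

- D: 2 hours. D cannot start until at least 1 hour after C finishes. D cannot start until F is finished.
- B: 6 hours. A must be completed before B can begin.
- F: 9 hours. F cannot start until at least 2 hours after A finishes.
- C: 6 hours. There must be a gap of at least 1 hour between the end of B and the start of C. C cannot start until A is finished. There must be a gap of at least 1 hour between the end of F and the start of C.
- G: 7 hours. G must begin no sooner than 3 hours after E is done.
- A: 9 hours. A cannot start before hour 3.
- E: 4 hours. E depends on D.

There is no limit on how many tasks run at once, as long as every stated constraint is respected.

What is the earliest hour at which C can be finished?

A cannot begin until its own release at hour 3. It runs from hour 3 to 3 + 9 = hour 12.
F waits on A (finishes hour 12, plus 2-hour gap → hour 14), so it starts at hour 14 and finishes at 14 + 9 = hour 23.
B cannot begin until A (finishes hour 12). It runs from hour 12 to 12 + 6 = hour 18.
C needs all of B (finishes hour 18, plus 1-hour gap → hour 19); A (finishes hour 12); F (finishes hour 23, plus 1-hour gap → hour 24). That puts its earliest start at hour 24; it finishes at 24 + 6 = hour 30.

30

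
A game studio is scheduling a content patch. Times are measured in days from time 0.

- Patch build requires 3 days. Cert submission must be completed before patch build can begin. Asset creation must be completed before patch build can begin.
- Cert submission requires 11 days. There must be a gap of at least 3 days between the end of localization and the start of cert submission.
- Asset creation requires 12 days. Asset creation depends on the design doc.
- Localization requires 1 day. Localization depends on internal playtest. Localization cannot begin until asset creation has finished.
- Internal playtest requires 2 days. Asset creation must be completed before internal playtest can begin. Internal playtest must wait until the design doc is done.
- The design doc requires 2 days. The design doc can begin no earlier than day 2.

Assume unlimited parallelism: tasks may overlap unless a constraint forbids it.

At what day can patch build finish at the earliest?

The design doc cannot begin until its own release at day 2. It runs from day 2 to 2 + 2 = day 4.
After the design doc (finishes day 4), asset creation can start at day 4 and finishes at day 16.
Internal playtest cannot start until asset creation (finishes day 16); the design doc (finishes day 4). The controlling bound is day 16, so internal playtest finishes at 16 + 2 = day 18.
For localization: internal playtest (finishes day 18); asset creation (finishes day 16). Taking the maximum gives a start of day 18, and it finishes at 18 + 1 = day 19.
Cert submission cannot begin until localization (finishes day 19, plus 3-day gap → day 22). It runs from day 22 to 22 + 11 = day 33.
Patch build cannot start until cert submission (finishes day 33); asset creation (finishes day 16). The controlling bound is day 33, so patch build finishes at 33 + 3 = day 36.

36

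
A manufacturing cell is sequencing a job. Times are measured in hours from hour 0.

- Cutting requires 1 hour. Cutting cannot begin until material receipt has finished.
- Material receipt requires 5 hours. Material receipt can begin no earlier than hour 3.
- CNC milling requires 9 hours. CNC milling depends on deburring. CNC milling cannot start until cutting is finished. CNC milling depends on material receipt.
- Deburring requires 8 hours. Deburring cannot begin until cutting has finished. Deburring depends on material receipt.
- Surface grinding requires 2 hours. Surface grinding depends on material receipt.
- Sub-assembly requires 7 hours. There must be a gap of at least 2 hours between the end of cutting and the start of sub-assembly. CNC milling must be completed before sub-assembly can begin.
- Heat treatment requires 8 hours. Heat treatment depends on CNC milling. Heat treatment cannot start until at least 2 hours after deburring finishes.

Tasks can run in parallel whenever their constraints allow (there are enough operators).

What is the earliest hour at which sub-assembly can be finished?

Material receipt cannot begin until its own release at hour 3. It runs from hour 3 to 3 + 5 = hour 8.
Cutting cannot begin until material receipt (finishes hour 8). It runs from hour 8 to 8 + 1 = hour 9.
For deburring: cutting (finishes hour 9); material receipt (finishes hour 8). Taking the maximum gives a start of hour 9, and it finishes at 9 + 8 = hour 17.
CNC milling needs all of deburring (finishes hour 17); cutting (finishes hour 9); material receipt (finishes hour 8). That puts its earliest start at hour 17; it finishes at 17 + 9 = hour 26.
Sub-assembly needs all of cutting (finishes hour 9, plus 2-hour gap → hour 11); CNC milling (finishes hour 26). That puts its earliest start at hour 26; it finishes at 26 + 7 = hour 33.

33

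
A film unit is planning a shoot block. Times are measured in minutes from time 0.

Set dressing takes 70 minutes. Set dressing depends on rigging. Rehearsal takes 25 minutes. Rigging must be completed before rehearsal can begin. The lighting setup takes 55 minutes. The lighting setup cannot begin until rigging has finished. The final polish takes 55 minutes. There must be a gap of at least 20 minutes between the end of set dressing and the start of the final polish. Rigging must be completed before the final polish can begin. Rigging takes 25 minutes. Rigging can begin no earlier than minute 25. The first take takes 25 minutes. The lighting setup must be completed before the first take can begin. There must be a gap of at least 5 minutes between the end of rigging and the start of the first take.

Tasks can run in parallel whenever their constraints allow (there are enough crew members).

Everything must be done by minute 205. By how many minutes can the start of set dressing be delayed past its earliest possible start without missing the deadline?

10

After its own release at minute 25, rigging can start at minute 25 and finishes at minute 50.
Set dressing cannot begin until rigging (finishes minute 50). It runs from minute 50 to 50 + 70 = minute 120.

Working backward from the deadline:
The final polish has no dependents, so it just needs to finish by minute 205. Starting by 205 − 55 = minute 150 achieves that.
Set dressing has to be done before the final polish (must start by minute 150, minus 20-minute gap → minute 130). That means finishing by minute 130, i.e. starting by 130 − 70 = minute 60.
So set dressing can start as early as minute 50 and as late as minute 60, giving 60 − 50 = 10 minutes of slack.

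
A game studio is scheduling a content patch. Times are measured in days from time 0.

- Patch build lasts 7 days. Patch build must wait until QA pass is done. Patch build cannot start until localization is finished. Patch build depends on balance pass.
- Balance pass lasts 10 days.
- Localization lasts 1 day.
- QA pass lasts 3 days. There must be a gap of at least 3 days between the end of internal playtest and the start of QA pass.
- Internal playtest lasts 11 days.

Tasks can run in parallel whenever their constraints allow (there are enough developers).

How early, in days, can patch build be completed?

24

Nothing blocks localization, so it runs from day 0 to day 1.
Balance pass has no prerequisites, so it starts at day 0 and finishes at day 10.
Internal playtest can start immediately at day 0; it finishes at day 11.
QA pass waits on internal playtest (finishes day 11, plus 3-day gap → day 14), so it starts at day 14 and finishes at 14 + 3 = day 17.
Patch build needs all of QA pass (finishes day 17); localization (finishes day 1); balance pass (finishes day 10). That puts its earliest start at day 17; it finishes at 17 + 7 = day 24.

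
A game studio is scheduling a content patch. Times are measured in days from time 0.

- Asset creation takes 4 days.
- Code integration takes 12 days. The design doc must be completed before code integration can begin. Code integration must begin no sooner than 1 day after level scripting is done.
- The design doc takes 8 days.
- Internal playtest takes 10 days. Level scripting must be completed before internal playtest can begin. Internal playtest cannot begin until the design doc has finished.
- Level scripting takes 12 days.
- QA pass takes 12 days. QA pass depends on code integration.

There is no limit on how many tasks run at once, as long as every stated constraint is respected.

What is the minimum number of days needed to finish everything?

37

Level scripting has no prerequisites, so it starts at day 0 and finishes at day 12.
Nothing blocks asset creation, so it runs from day 0 to day 4.
Nothing blocks the design doc, so it runs from day 0 to day 8.
Internal playtest needs all of level scripting (finishes day 12); the design doc (finishes day 8). That puts its earliest start at day 12; it finishes at 12 + 10 = day 22.
Code integration has to wait for the design doc (finishes day 8); level scripting (finishes day 12, plus 1-day gap → day 13). The latest of these is day 13, so code integration runs day 13 to 13 + 12 = day 25.
QA pass cannot begin until code integration (finishes day 25). It runs from day 25 to 25 + 12 = day 37.
All tasks are finished once the last one completes. Finish times: The design doc at 8, Asset creation at 4, Level scripting at 12, Code integration at 25, Internal playtest at 22, QA pass at 37. The latest is day 37.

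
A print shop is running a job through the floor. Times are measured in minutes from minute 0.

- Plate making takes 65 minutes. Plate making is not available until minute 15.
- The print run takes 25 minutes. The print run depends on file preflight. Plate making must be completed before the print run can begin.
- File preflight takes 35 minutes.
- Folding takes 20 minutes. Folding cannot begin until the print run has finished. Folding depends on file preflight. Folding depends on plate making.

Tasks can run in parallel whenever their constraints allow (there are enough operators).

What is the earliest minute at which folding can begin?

105

Plate making cannot begin until its own release at minute 15. It runs from minute 15 to 15 + 65 = minute 80.
File preflight can start immediately at minute 0; it finishes at minute 35.
The print run has to wait for file preflight (finishes minute 35); plate making (finishes minute 80). The latest of these is minute 80, so the print run runs minute 80 to 80 + 25 = minute 105.
Folding waits on the print run (finishes minute 105); file preflight (finishes minute 35); plate making (finishes minute 80). The latest of these is minute 105, which is the earliest folding can start.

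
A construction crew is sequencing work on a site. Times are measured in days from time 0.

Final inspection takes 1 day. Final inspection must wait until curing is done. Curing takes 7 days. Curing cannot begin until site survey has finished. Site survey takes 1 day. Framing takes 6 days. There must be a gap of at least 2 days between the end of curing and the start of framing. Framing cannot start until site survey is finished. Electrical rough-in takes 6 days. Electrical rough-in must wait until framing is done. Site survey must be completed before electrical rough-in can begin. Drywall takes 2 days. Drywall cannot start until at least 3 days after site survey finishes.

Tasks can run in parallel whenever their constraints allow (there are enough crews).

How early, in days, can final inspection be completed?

9

Site survey has no prerequisites, so it starts at day 0 and finishes at day 1.
Curing cannot begin until site survey (finishes day 1). It runs from day 1 to 1 + 7 = day 8.
After curing (finishes day 8), final inspection can start at day 8 and finishes at day 9.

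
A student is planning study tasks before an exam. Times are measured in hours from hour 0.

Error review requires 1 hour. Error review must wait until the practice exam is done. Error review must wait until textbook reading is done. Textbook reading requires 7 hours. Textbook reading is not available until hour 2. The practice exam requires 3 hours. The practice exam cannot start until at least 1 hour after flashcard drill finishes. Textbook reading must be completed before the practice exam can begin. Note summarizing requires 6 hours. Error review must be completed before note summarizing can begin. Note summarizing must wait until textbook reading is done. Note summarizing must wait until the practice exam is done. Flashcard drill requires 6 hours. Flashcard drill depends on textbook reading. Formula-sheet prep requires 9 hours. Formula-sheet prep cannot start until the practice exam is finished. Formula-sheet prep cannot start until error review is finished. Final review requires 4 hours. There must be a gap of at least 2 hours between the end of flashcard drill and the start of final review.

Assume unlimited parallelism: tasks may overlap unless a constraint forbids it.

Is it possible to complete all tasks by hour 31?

After its own release at hour 2, textbook reading can start at hour 2 and finishes at hour 9.
Flashcard drill waits on textbook reading (finishes hour 9), so it starts at hour 9 and finishes at 9 + 6 = hour 15.
After flashcard drill (finishes hour 15, plus 2-hour gap → hour 17), final review can start at hour 17 and finishes at hour 21.
The practice exam has to wait for flashcard drill (finishes hour 15, plus 1-hour gap → hour 16); textbook reading (finishes hour 9). The latest of these is hour 16, so the practice exam runs hour 16 to 16 + 3 = hour 19.
Error review cannot start until the practice exam (finishes hour 19); textbook reading (finishes hour 9). The controlling bound is hour 19, so error review finishes at 19 + 1 = hour 20.
For formula-sheet prep: the practice exam (finishes hour 19); error review (finishes hour 20). Taking the maximum gives a start of hour 20, and it finishes at 20 + 9 = hour 29.
Note summarizing has to wait for error review (finishes hour 20); textbook reading (finishes hour 9); the practice exam (finishes hour 19). The latest of these is hour 20, so note summarizing runs hour 20 to 20 + 6 = hour 26.
Every task is finished by hour 29, which is no later than the deadline of 31, so the schedule is feasible.

Yes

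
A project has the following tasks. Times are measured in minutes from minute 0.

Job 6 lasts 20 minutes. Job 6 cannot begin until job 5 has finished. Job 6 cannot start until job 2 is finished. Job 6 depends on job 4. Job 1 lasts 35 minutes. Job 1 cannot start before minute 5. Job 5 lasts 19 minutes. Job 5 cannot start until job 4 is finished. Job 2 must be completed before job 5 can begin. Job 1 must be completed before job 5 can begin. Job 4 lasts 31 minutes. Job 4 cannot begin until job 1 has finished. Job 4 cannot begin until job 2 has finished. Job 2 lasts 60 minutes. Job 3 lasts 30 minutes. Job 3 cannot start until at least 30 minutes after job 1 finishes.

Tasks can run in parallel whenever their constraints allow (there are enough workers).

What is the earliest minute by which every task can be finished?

130

Nothing blocks job 2, so it runs from minute 0 to minute 60.
Job 1 cannot begin until its own release at minute 5. It runs from minute 5 to 5 + 35 = minute 40.
Job 4 cannot start until job 1 (finishes minute 40); job 2 (finishes minute 60). The controlling bound is minute 60, so job 4 finishes at 60 + 31 = minute 91.
Job 5 cannot start until job 4 (finishes minute 91); job 2 (finishes minute 60); job 1 (finishes minute 40). The controlling bound is minute 91, so job 5 finishes at 91 + 19 = minute 110.
For job 6: job 5 (finishes minute 110); job 2 (finishes minute 60); job 4 (finishes minute 91). Taking the maximum gives a start of minute 110, and it finishes at 110 + 20 = minute 130.
After job 1 (finishes minute 40, plus 30-minute gap → minute 70), job 3 can start at minute 70 and finishes at minute 100.
All tasks are finished once the last one completes. Finish times: Job 1 at 40, Job 2 at 60, Job 3 at 100, Job 4 at 91, Job 5 at 110, Job 6 at 130. The latest is minute 130.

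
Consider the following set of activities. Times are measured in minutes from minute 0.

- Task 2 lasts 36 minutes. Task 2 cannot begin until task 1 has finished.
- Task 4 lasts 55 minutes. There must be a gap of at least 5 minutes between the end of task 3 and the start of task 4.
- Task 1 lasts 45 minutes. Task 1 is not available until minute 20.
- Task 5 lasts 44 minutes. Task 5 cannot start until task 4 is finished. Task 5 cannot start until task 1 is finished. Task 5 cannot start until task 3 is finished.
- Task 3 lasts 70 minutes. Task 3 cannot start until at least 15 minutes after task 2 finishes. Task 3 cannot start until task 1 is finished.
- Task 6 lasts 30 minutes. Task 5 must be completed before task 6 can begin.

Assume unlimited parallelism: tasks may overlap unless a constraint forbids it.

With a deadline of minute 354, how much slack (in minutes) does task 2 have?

34

Task 1 waits on its own release at minute 20, so it starts at minute 20 and finishes at 20 + 45 = minute 65.
Task 2 waits on task 1 (finishes minute 65), so it starts at minute 65 and finishes at 65 + 36 = minute 101.

Working backward from the deadline:
Task 6 must finish by minute 354; it takes 30 minutes, so it must start by 354 − 30 = minute 324.
Task 5 must finish before task 6 (must start by minute 324). With a 44-minute duration, task 5 must start by 324 − 44 = minute 280.
Task 4 has to be done before task 5 (must start by minute 280). That means finishing by minute 280, i.e. starting by 280 − 55 = minute 225.
For task 3: task 4 (must start by minute 225, minus 5-minute gap → minute 220); task 5 (must start by minute 280). The most restrictive is minute 220; with a 70-minute duration, task 3 must start by minute 150.
Task 2 must finish before task 3 (must start by minute 150, minus 15-minute gap → minute 135). With a 36-minute duration, task 2 must start by 135 − 36 = minute 99.
So task 2 can start as early as minute 65 and as late as minute 99, giving 99 − 65 = 34 minutes of slack.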